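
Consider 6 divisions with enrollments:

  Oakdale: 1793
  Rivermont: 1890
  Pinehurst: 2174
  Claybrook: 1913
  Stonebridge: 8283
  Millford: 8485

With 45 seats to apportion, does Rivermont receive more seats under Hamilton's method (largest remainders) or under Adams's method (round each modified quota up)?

Hamilton: Oakdale 3, Rivermont 3, Pinehurst 4, Claybrook 4, Stonebridge 15, Millford 16.
Adams: Oakdale 4, Rivermont 4, Pinehurst 4, Claybrook 4, Stonebridge 14, Millford 15.
Rivermont gets 3 under Hamilton and 4 under Adams.

Adams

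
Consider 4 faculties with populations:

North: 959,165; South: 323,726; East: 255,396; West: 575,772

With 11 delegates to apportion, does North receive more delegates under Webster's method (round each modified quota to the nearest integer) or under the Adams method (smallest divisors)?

Webster: North 5, South 2, East 1, West 3.
Adams: North 4, South 2, East 2, West 3.
North gets 5 under Webster and 4 under Adams.

Webster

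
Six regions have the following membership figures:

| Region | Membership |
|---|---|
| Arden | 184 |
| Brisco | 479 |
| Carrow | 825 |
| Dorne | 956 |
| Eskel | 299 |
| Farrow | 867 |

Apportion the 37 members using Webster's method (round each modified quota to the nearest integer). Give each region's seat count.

Standard divisor 3610/37 ≈ 97.568; standard quotas: Arden 1.886, Brisco 4.909, Carrow 8.456, Dorne 9.798, Eskel 3.065, Farrow 8.886.
Rounding to the nearest integer gives Arden 2, Brisco 5, Carrow 8, Dorne 10, Eskel 3, Farrow 9 — total 37, matching the house size, so no adjustment is needed.

Arden 2, Brisco 5, Carrow 8, Dorne 10, Eskel 3, Farrow 9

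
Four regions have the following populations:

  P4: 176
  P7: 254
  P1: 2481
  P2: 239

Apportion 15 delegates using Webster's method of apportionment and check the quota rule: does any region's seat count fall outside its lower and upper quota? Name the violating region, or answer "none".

none

Standard quotas: P4 0.838, P7 1.210, P1 11.814, P2 1.138.
Webster allocation: P4 1, P7 1, P1 12, P2 1.
Every allocation lies between the lower and upper quota.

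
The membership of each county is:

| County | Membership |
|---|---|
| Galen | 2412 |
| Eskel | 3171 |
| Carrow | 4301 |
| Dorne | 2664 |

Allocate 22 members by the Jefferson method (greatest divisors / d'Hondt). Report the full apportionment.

Standard divisor 12548/22 ≈ 570.364; standard quotas: Galen 4.229, Eskel 5.560, Carrow 7.541, Dorne 4.671.
Rounding down gives 4, 5, 7, 4 = 20 seats, so the divisor must be adjusted.
With modified divisor 530.6: modified quotas Galen 4.546, Eskel 5.976, Carrow 8.106, Dorne 5.021.
Rounding down: Galen 4, Eskel 5, Carrow 8, Dorne 5 (total 22).

Galen 4; Eskel 5; Carrow 8; Dorne 5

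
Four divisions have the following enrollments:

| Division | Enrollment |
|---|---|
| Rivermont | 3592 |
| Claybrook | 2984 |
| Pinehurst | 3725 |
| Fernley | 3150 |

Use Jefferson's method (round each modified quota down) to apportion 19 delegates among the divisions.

Standard divisor 13451/19 ≈ 707.947; standard quotas: Rivermont 5.074, Claybrook 4.215, Pinehurst 5.262, Fernley 4.449.
Rounding down gives 5, 4, 5, 4 = 18 seats, so the divisor must be adjusted.
With modified divisor 625: modified quotas Rivermont 5.747, Claybrook 4.774, Pinehurst 5.960, Fernley 5.040.
Rounding down: Rivermont 5, Claybrook 4, Pinehurst 5, Fernley 5 (total 19).

Rivermont 5; Claybrook 4; Pinehurst 5; Fernley 5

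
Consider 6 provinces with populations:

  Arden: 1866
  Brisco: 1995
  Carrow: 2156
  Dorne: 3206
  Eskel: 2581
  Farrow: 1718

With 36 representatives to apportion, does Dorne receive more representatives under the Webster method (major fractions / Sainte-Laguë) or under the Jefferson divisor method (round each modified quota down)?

Webster: Arden 5, Brisco 5, Carrow 6, Dorne 8, Eskel 7, Farrow 5.
Jefferson: Arden 5, Brisco 5, Carrow 6, Dorne 9, Eskel 7, Farrow 4.
Dorne gets 8 under Webster and 9 under Jefferson.

Jefferson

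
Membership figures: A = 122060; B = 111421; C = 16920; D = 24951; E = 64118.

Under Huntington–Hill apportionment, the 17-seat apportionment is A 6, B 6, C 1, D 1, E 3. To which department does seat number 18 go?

A

Priority for the next seat is population ÷ (√(s·(s+1))).
Priorities: A 18834.267, B 17192.634, C 11964.247, D 17643.021, E 18509.272.
Highest priority: A.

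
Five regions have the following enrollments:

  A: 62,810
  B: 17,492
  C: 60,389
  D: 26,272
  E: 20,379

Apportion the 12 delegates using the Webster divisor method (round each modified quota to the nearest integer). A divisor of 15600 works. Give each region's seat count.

With modified divisor 15600: modified quotas A 4.026, B 1.121, C 3.871, D 1.684, E 1.306.
Rounding to the nearest integer: A 4, B 1, C 4, D 2, E 1 (total 12).

A: 4, B: 1, C: 4, D: 2, E: 1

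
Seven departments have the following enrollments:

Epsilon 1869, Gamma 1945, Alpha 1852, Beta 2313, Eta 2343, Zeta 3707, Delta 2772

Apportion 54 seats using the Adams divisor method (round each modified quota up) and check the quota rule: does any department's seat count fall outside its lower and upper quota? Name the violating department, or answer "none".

none

Standard quotas: Epsilon 6.007, Gamma 6.251, Alpha 5.953, Beta 7.434, Eta 7.531, Zeta 11.915, Delta 8.909.
Adams allocation: Epsilon 6, Gamma 6, Alpha 6, Beta 7, Eta 8, Zeta 12, Delta 9.
Every allocation lies between the lower and upper quota.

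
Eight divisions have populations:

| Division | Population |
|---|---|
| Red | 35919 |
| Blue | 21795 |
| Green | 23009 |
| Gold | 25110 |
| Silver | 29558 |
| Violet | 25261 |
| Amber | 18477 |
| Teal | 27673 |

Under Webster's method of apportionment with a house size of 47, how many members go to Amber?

Standard divisor 206802/47 ≈ 4400.043; standard quotas: Red 8.163, Blue 4.953, Green 5.229, Gold 5.707, Silver 6.718, Violet 5.741, Amber 4.199, Teal 6.289.
Rounding to the nearest integer gives Red 8, Blue 5, Green 5, Gold 6, Silver 7, Violet 6, Amber 4, Teal 6 — total 47, matching the house size, so no adjustment is needed.
Amber receives 4.

4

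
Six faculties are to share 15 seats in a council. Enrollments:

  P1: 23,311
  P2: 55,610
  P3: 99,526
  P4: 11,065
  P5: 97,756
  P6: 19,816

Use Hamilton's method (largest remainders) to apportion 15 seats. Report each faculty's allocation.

Total 307084; standard divisor 307084/15 ≈ 20472.267.
Standard quotas: P1 1.1387, P2 2.7164, P3 4.8615, P4 0.5405, P5 4.7750, P6 0.9679.
Lower quotas: P1 1, P2 2, P3 4, P4 0, P5 4, P6 0 (sum 11, leaving 4 seats).
Remainders in descending order: P6 0.9679, P3 0.8615, P5 0.7750, P2 0.7164, P4 0.5405, P1 0.1387.
The surplus seats go to P6, P3, P5, P2.

P1 1, P2 3, P3 5, P4 0, P5 5, P6 1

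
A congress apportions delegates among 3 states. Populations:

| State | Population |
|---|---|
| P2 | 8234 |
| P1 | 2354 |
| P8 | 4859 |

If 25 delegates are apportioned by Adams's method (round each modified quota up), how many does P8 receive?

Standard divisor 15447/25 ≈ 617.88; standard quotas: P2 13.326, P1 3.810, P8 7.864.
Rounding up gives 14, 4, 8 = 26 seats, so the divisor must be adjusted.
With modified divisor 660: modified quotas P2 12.476, P1 3.567, P8 7.362.
Rounding up: P2 13, P1 4, P8 8 (total 25).
P8 receives 8.

8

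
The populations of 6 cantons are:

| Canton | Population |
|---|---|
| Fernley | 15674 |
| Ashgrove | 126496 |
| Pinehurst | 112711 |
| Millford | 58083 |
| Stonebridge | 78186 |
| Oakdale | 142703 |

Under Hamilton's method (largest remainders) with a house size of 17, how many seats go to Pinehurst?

Standard divisor: 533853 ÷ 17 ≈ 31403.118.
Standard quotas: Fernley 0.4991, Ashgrove 4.0281, Pinehurst 3.5892, Millford 1.8496, Stonebridge 2.4898, Oakdale 4.5442.
Lower quotas: Fernley 0, Ashgrove 4, Pinehurst 3, Millford 1, Stonebridge 2, Oakdale 4 (sum 14, leaving 3 seats).
Remainders in descending order: Millford 0.8496, Pinehurst 0.5892, Oakdale 0.5442, Fernley 0.4991, Stonebridge 0.4898, Ashgrove 0.0281.
Largest remainders: Millford, Pinehurst, Oakdale receive the extra seats.
Pinehurst receives 4.

4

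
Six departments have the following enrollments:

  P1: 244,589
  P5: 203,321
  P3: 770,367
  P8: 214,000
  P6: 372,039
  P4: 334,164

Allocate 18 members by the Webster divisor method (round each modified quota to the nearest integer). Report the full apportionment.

P1 2, P5 2, P3 6, P8 2, P6 3, P4 3

Standard divisor 2138480/18 ≈ 118804.444; standard quotas: P1 2.059, P5 1.711, P3 6.484, P8 1.801, P6 3.132, P4 2.813.
Rounding to the nearest integer gives P1 2, P5 2, P3 6, P8 2, P6 3, P4 3 — total 18, matching the house size, so no adjustment is needed.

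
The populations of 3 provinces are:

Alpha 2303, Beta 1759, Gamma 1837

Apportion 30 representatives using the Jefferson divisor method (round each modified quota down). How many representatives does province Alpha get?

12

Standard divisor 5899/30 ≈ 196.633; standard quotas: Alpha 11.712, Beta 8.946, Gamma 9.342.
Rounding down gives 11, 8, 9 = 28 seats, so the divisor must be adjusted.
With modified divisor 190: modified quotas Alpha 12.121, Beta 9.258, Gamma 9.668.
Rounding down: Alpha 12, Beta 9, Gamma 9 (total 30).
Alpha receives 12.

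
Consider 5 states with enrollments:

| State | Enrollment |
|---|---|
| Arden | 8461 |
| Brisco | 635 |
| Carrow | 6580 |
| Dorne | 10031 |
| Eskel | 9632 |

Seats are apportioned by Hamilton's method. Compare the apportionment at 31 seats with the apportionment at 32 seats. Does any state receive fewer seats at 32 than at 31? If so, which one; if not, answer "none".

Brisco

At 31 seats: Arden 7, Brisco 1, Carrow 6, Dorne 9, Eskel 8.
At 32 seats: Arden 8, Brisco 0, Carrow 6, Dorne 9, Eskel 9.
Brisco drops from 1 to 0.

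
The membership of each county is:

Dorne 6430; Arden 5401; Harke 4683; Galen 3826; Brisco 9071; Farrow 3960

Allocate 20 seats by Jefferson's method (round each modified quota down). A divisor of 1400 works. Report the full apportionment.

Dorne 4, Arden 3, Harke 3, Galen 2, Brisco 6, Farrow 2

With modified divisor 1400: modified quotas Dorne 4.593, Arden 3.858, Harke 3.345, Galen 2.733, Brisco 6.479, Farrow 2.829.
Rounding down: Dorne 4, Arden 3, Harke 3, Galen 2, Brisco 6, Farrow 2 (total 20).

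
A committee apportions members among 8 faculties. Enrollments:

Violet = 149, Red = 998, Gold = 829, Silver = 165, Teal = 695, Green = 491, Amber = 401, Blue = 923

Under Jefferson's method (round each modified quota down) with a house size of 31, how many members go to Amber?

Standard divisor 4651/31 ≈ 150.032; standard quotas: Violet 0.993, Red 6.652, Gold 5.525, Silver 1.100, Teal 4.632, Green 3.273, Amber 2.673, Blue 6.152.
Rounding down gives 0, 6, 5, 1, 4, 3, 2, 6 = 27 seats, so the divisor must be adjusted.
With modified divisor 136: modified quotas Violet 1.096, Red 7.338, Gold 6.096, Silver 1.213, Teal 5.110, Green 3.610, Amber 2.949, Blue 6.787.
Rounding down: Violet 1, Red 7, Gold 6, Silver 1, Teal 5, Green 3, Amber 2, Blue 6 (total 31).
Amber receives 2.

2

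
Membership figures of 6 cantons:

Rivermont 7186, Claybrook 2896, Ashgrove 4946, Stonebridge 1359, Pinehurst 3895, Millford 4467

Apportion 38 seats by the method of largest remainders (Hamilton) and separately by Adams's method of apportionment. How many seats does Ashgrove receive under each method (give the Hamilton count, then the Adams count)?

8 and 7

Hamilton: Rivermont 11, Claybrook 4, Ashgrove 8, Stonebridge 2, Pinehurst 6, Millford 7.
Adams: Rivermont 11, Claybrook 5, Ashgrove 7, Stonebridge 2, Pinehurst 6, Millford 7.
Ashgrove gets 8 under Hamilton and 7 under Adams.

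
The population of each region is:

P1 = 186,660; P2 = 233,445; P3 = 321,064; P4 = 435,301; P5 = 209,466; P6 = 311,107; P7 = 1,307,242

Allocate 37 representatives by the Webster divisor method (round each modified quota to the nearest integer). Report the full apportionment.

Standard divisor 3004285/37 ≈ 81196.892; standard quotas: P1 2.299, P2 2.875, P3 3.954, P4 5.361, P5 2.580, P6 3.832, P7 16.100.
Rounding to the nearest integer gives P1 2, P2 3, P3 4, P4 5, P5 3, P6 4, P7 16 — total 37, matching the house size, so no adjustment is needed.

P1 2; P2 3; P3 4; P4 5; P5 3; P6 4; P7 16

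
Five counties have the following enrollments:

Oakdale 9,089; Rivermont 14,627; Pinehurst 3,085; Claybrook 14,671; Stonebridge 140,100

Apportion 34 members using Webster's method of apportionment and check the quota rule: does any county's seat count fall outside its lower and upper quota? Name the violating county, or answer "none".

Standard quotas: Oakdale 1.702, Rivermont 2.739, Pinehurst 0.578, Claybrook 2.747, Stonebridge 26.234.
Webster allocation: Oakdale 2, Rivermont 3, Pinehurst 1, Claybrook 3, Stonebridge 25.
Stonebridge has quota 26.234 (lower 26, upper 27) but receives 25 — outside the quota interval.

Stonebridge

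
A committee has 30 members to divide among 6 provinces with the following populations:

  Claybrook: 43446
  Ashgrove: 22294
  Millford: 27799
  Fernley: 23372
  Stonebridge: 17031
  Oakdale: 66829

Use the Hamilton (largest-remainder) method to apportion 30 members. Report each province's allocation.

Claybrook: 6, Ashgrove: 3, Millford: 4, Fernley: 4, Stonebridge: 3, Oakdale: 10

Total 200771; standard divisor 200771/30 ≈ 6692.367.
Standard quotas: Claybrook 6.4919, Ashgrove 3.3313, Millford 4.1538, Fernley 3.4923, Stonebridge 2.5448, Oakdale 9.9859.
Lower quotas: Claybrook 6, Ashgrove 3, Millford 4, Fernley 3, Stonebridge 2, Oakdale 9 (sum 27, leaving 3 seats).
Remainders in descending order: Oakdale 0.9859, Stonebridge 0.5448, Fernley 0.4923, Claybrook 0.4919, Ashgrove 0.3313, Millford 0.1538.
Largest remainders: Oakdale, Stonebridge, Fernley receive the extra seats.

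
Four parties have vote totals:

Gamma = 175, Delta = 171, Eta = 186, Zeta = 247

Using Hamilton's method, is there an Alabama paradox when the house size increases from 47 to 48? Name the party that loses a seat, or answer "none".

none

At 47 seats: Gamma 11, Delta 10, Eta 11, Zeta 15.
At 48 seats: Gamma 11, Delta 11, Eta 11, Zeta 15.
No party's allocation decreased.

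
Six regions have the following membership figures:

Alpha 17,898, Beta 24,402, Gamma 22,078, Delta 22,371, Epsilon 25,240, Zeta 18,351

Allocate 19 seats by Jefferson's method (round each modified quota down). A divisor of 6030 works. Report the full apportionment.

With modified divisor 6030: modified quotas Alpha 2.968, Beta 4.047, Gamma 3.661, Delta 3.710, Epsilon 4.186, Zeta 3.043.
Rounding down: Alpha 2, Beta 4, Gamma 3, Delta 3, Epsilon 4, Zeta 3 (total 19).

Alpha 2; Beta 4; Gamma 3; Delta 3; Epsilon 4; Zeta 3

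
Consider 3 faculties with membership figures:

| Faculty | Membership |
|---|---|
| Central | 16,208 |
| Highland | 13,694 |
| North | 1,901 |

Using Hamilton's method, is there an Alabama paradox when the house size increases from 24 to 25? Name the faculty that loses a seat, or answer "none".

North

At 24 seats: Central 12, Highland 10, North 2.
At 25 seats: Central 13, Highland 11, North 1.
North drops from 2 to 1.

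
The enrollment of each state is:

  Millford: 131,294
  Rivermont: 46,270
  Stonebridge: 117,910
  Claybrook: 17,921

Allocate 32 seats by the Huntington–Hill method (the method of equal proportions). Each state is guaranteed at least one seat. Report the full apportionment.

Millford 13, Rivermont 5, Stonebridge 12, Claybrook 2

With divisor 9997: modified quotas Millford 13.133, Rivermont 4.628, Stonebridge 11.795, Claybrook 1.793.
Geometric-mean thresholds: Millford √(13·14)=13.491, Rivermont √(4·5)=4.472, Stonebridge √(11·12)=11.489, Claybrook √(1·2)=1.414.
Each quota rounded against its threshold gives Millford 13, Rivermont 5, Stonebridge 12, Claybrook 2 (total 32).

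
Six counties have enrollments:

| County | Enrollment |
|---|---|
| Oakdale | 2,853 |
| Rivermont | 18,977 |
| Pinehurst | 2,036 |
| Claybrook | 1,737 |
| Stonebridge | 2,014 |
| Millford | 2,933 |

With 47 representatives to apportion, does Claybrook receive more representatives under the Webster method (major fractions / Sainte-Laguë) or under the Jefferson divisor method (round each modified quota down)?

Webster

Webster: Oakdale 4, Rivermont 29, Pinehurst 3, Claybrook 3, Stonebridge 3, Millford 5.
Jefferson: Oakdale 4, Rivermont 31, Pinehurst 3, Claybrook 2, Stonebridge 3, Millford 4.
Claybrook gets 3 under Webster and 2 under Jefferson.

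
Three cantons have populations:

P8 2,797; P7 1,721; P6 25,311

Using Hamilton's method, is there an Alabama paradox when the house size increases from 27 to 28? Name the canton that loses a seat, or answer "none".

At 27 seats: P8 2, P7 2, P6 23.
At 28 seats: P8 3, P7 1, P6 24.
P7 drops from 2 to 1.

P7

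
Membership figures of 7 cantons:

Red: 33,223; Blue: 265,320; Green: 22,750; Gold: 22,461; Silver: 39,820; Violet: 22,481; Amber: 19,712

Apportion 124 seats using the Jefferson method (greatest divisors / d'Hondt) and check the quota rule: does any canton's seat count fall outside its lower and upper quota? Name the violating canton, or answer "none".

Standard quotas: Red 9.676, Blue 77.272, Green 6.626, Gold 6.542, Silver 11.597, Violet 6.547, Amber 5.741.
Jefferson allocation: Red 10, Blue 79, Green 6, Gold 6, Silver 12, Violet 6, Amber 5.
Blue has quota 77.272 (lower 77, upper 78) but receives 79 — outside the quota interval.

Blue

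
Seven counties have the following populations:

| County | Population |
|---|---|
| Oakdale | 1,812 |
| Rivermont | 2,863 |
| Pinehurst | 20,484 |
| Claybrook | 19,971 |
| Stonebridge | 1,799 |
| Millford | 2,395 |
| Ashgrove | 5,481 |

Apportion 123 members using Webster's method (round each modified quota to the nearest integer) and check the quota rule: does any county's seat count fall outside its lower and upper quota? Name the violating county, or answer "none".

Standard quotas: Oakdale 4.067, Rivermont 6.425, Pinehurst 45.973, Claybrook 44.821, Stonebridge 4.038, Millford 5.375, Ashgrove 12.301.
Webster allocation: Oakdale 4, Rivermont 6, Pinehurst 47, Claybrook 45, Stonebridge 4, Millford 5, Ashgrove 12.
Pinehurst has quota 45.973 (lower 45, upper 46) but receives 47 — outside the quota interval.

Pinehurst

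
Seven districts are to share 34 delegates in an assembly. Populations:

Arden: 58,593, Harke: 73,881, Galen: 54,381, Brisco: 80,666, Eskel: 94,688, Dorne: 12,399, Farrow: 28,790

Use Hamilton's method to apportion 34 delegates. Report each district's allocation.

Arden 5, Harke 6, Galen 5, Brisco 7, Eskel 8, Dorne 1, Farrow 2

The standard divisor is 403398/34 ≈ 11864.647.
Standard quotas: Arden 4.9385, Harke 6.2270, Galen 4.5834, Brisco 6.7989, Eskel 7.9807, Dorne 1.0450, Farrow 2.4265.
Lower quotas: Arden 4, Harke 6, Galen 4, Brisco 6, Eskel 7, Dorne 1, Farrow 2 (sum 30, leaving 4 seats).
Remainders in descending order: Eskel 0.9807, Arden 0.9385, Brisco 0.7989, Galen 0.5834, Farrow 0.4265, Harke 0.2270, Dorne 0.0450.
Largest remainders: Eskel, Arden, Brisco, Galen receive the extra seats.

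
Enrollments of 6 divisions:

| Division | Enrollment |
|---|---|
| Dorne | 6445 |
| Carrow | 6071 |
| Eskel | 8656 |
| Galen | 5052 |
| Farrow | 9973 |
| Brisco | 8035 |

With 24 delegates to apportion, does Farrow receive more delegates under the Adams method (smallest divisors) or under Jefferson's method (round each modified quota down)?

Jefferson

Adams: Dorne 4, Carrow 3, Eskel 5, Galen 3, Farrow 5, Brisco 4.
Jefferson: Dorne 3, Carrow 3, Eskel 5, Galen 3, Farrow 6, Brisco 4.
Farrow gets 5 under Adams and 6 under Jefferson.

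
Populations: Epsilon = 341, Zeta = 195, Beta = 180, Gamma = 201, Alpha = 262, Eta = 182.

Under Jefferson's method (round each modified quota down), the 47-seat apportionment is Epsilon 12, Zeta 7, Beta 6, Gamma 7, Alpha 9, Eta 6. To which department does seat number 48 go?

Priority for the next seat is population ÷ (current seats + 1).
Priorities: Epsilon 26.231, Zeta 24.375, Beta 25.714, Gamma 25.125, Alpha 26.200, Eta 26.000.
Highest priority: Epsilon.

Epsilon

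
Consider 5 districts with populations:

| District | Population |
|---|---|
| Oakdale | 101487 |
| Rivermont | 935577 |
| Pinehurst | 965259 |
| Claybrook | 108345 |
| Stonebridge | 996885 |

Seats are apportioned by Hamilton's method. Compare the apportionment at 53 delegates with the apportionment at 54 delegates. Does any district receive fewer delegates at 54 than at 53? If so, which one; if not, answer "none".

none

At 53 seats: Oakdale 2, Rivermont 16, Pinehurst 16, Claybrook 2, Stonebridge 17.
At 54 seats: Oakdale 2, Rivermont 16, Pinehurst 17, Claybrook 2, Stonebridge 17.
No district's allocation decreased.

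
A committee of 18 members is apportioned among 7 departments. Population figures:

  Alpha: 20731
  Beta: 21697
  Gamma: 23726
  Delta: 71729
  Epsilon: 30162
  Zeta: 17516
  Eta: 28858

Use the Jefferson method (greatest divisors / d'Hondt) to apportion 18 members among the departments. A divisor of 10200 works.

With modified divisor 10200: modified quotas Alpha 2.032, Beta 2.127, Gamma 2.326, Delta 7.032, Epsilon 2.957, Zeta 1.717, Eta 2.829.
Rounding down: Alpha 2, Beta 2, Gamma 2, Delta 7, Epsilon 2, Zeta 1, Eta 2 (total 18).

Alpha 2, Beta 2, Gamma 2, Delta 7, Epsilon 2, Zeta 1, Eta 2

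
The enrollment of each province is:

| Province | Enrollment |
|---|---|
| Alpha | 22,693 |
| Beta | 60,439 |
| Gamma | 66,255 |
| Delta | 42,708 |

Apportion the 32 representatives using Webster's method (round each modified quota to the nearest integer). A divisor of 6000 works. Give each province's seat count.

With modified divisor 6000: modified quotas Alpha 3.782, Beta 10.073, Gamma 11.043, Delta 7.118.
Rounding to the nearest integer: Alpha 4, Beta 10, Gamma 11, Delta 7 (total 32).

Alpha 4, Beta 10, Gamma 11, Delta 7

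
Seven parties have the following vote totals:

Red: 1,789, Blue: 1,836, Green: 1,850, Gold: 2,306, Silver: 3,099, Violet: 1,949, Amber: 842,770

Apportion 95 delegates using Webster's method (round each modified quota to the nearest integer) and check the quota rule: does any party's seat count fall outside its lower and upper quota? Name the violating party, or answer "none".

Standard quotas: Red 0.199, Blue 0.204, Green 0.205, Gold 0.256, Silver 0.344, Violet 0.216, Amber 93.576.
Webster allocation: Red 0, Blue 0, Green 0, Gold 0, Silver 0, Violet 0, Amber 95.
Amber has quota 93.576 (lower 93, upper 94) but receives 95 — outside the quota interval.

Amber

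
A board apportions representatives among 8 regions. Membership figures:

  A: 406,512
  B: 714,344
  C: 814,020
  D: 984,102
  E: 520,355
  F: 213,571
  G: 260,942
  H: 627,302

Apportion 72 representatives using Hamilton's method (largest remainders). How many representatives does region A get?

7

The standard divisor is 4541148/72 ≈ 63071.5.
Standard quotas: A 6.4453, B 11.3259, C 12.9063, D 15.6030, E 8.2502, F 3.3862, G 4.1372, H 9.9459.
Lower quotas: A 6, B 11, C 12, D 15, E 8, F 3, G 4, H 9 (sum 68, leaving 4 seats).
Remainders in descending order: H 0.9459, C 0.9063, D 0.6030, A 0.4453, F 0.3862, B 0.3259, E 0.2502, G 0.1372.
Largest remainders: H, C, D, A receive the extra seats.
A receives 7.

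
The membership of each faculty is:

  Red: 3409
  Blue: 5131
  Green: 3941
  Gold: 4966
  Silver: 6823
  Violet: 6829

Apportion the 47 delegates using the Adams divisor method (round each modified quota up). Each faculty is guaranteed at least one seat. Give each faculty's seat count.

Red 5, Blue 8, Green 6, Gold 8, Silver 10, Violet 10

Standard divisor 31099/47 ≈ 661.681; standard quotas: Red 5.152, Blue 7.754, Green 5.956, Gold 7.505, Silver 10.312, Violet 10.321.
Rounding up gives 6, 8, 6, 8, 11, 11 = 50 seats, so the divisor must be adjusted.
With modified divisor 700: modified quotas Red 4.870, Blue 7.330, Green 5.630, Gold 7.094, Silver 9.747, Violet 9.756.
Rounding up: Red 5, Blue 8, Green 6, Gold 8, Silver 10, Violet 10 (total 47).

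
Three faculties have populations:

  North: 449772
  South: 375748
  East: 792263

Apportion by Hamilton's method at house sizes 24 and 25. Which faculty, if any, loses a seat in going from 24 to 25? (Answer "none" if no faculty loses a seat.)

At 24 seats: North 7, South 5, East 12.
At 25 seats: North 7, South 6, East 12.
No faculty's allocation decreased.

none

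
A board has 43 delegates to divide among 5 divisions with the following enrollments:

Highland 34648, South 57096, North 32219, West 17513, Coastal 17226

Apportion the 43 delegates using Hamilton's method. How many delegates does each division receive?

Total 158702; standard divisor 158702/43 ≈ 3690.744.
Standard quotas: Highland 9.3878, South 15.4701, North 8.7297, West 4.7451, Coastal 4.6674.
Lower quotas: Highland 9, South 15, North 8, West 4, Coastal 4 (sum 40, leaving 3 seats).
Remainders in descending order: West 0.7451, North 0.7297, Coastal 0.6674, South 0.4701, Highland 0.3878.
The surplus seats go to West, North, Coastal.

Highland 9; South 15; North 9; West 5; Coastal 5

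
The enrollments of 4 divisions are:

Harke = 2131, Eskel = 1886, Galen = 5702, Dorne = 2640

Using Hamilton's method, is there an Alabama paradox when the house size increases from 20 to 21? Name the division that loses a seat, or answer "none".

At 20 seats: Harke 4, Eskel 3, Galen 9, Dorne 4.
At 21 seats: Harke 4, Eskel 3, Galen 10, Dorne 4.
No division's allocation decreased.

none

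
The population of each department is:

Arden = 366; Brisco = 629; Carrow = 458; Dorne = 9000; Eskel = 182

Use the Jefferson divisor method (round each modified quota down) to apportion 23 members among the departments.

Arden 0, Brisco 1, Carrow 1, Dorne 21, Eskel 0

Standard divisor 10635/23 ≈ 462.391; standard quotas: Arden 0.792, Brisco 1.360, Carrow 0.991, Dorne 19.464, Eskel 0.394.
Rounding down gives 0, 1, 0, 19, 0 = 20 seats, so the divisor must be adjusted.
With modified divisor 420: modified quotas Arden 0.871, Brisco 1.498, Carrow 1.090, Dorne 21.429, Eskel 0.433.
Rounding down: Arden 0, Brisco 1, Carrow 1, Dorne 21, Eskel 0 (total 23).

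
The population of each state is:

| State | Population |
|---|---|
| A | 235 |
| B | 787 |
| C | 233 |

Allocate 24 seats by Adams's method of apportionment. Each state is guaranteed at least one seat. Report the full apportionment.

A 5, B 14, C 5

Standard divisor 1255/24 ≈ 52.292; standard quotas: A 4.494, B 15.050, C 4.456.
Rounding up gives 5, 16, 5 = 26 seats, so the divisor must be adjusted.
With modified divisor 57: modified quotas A 4.123, B 13.807, C 4.088.
Rounding up: A 5, B 14, C 5 (total 24).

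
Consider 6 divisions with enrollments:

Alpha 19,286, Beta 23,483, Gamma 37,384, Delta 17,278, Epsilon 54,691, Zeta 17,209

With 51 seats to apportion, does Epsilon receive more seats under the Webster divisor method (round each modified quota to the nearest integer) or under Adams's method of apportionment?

Webster

Webster: Alpha 6, Beta 7, Gamma 11, Delta 5, Epsilon 17, Zeta 5.
Adams: Alpha 6, Beta 7, Gamma 11, Delta 6, Epsilon 16, Zeta 5.
Epsilon gets 17 under Webster and 16 under Adams.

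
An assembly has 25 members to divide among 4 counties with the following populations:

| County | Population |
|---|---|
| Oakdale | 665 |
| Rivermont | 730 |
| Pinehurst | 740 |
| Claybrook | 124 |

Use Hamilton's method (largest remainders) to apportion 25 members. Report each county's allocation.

Total 2259; standard divisor 2259/25 ≈ 90.36.
Standard quotas: Oakdale 7.359, Rivermont 8.079, Pinehurst 8.189, Claybrook 1.372.
Lower quotas: Oakdale 7, Rivermont 8, Pinehurst 8, Claybrook 1 (sum 24, leaving 1 seat).
Remainders in descending order: Claybrook 0.372, Oakdale 0.359, Pinehurst 0.189, Rivermont 0.079.
The surplus seat goes to Claybrook.

Oakdale 7, Rivermont 8, Pinehurst 8, Claybrook 2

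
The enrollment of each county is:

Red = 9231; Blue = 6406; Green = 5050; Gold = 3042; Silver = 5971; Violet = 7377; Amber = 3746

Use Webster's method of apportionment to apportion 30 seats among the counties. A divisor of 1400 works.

With modified divisor 1400: modified quotas Red 6.594, Blue 4.576, Green 3.607, Gold 2.173, Silver 4.265, Violet 5.269, Amber 2.676.
Rounding to the nearest integer: Red 7, Blue 5, Green 4, Gold 2, Silver 4, Violet 5, Amber 3 (total 30).

Red 7, Blue 5, Green 4, Gold 2, Silver 4, Violet 5, Amber 3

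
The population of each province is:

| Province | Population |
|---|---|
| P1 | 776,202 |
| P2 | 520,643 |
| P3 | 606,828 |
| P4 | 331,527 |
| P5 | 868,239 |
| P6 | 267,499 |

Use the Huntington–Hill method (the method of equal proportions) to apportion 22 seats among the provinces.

With divisor 154407: modified quotas P1 5.027, P2 3.372, P3 3.930, P4 2.147, P5 5.623, P6 1.732.
Geometric-mean thresholds: P1 √(5·6)=5.477, P2 √(3·4)=3.464, P3 √(3·4)=3.464, P4 √(2·3)=2.449, P5 √(5·6)=5.477, P6 √(1·2)=1.414.
Each quota rounded against its threshold gives P1 5, P2 3, P3 4, P4 2, P5 6, P6 2 (total 22).

P1=5, P2=3, P3=4, P4=2, P5=6, P6=2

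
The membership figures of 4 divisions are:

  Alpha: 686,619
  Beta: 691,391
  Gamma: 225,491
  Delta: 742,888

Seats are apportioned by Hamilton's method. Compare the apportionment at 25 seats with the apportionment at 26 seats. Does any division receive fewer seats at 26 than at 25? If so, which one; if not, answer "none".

Gamma

At 25 seats: Alpha 7, Beta 7, Gamma 3, Delta 8.
At 26 seats: Alpha 8, Beta 8, Gamma 2, Delta 8.
Gamma drops from 3 to 2.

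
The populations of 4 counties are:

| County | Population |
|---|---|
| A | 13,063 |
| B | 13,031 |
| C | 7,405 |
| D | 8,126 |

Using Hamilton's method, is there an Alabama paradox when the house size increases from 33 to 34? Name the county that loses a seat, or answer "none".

At 33 seats: A 10, B 10, C 6, D 7.
At 34 seats: A 11, B 11, C 6, D 6.
D drops from 7 to 6.

D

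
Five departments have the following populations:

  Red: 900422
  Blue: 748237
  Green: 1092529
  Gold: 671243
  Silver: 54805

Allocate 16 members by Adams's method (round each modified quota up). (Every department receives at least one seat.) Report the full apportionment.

Red: 4, Blue: 3, Green: 5, Gold: 3, Silver: 1

Standard divisor 3467236/16 ≈ 216702.25; standard quotas: Red 4.155, Blue 3.453, Green 5.042, Gold 3.098, Silver 0.253.
Rounding up gives 5, 4, 6, 4, 1 = 20 seats, so the divisor must be adjusted.
With modified divisor 261300: modified quotas Red 3.446, Blue 2.864, Green 4.181, Gold 2.569, Silver 0.210.
Rounding up: Red 4, Blue 3, Green 5, Gold 3, Silver 1 (total 16).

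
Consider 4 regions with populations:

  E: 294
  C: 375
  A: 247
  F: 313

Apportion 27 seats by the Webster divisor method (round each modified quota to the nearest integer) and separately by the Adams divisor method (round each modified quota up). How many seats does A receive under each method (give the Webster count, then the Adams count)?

5 and 6

Webster: E 7, C 8, A 5, F 7.
Adams: E 6, C 8, A 6, F 7.
A gets 5 under Webster and 6 under Adams.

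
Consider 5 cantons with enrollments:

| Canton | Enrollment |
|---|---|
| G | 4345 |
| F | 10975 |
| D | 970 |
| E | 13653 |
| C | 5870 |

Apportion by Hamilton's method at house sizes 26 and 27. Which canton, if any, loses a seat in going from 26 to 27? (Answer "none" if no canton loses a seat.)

none

At 26 seats: G 3, F 8, D 1, E 10, C 4.
At 27 seats: G 3, F 8, D 1, E 10, C 5.
No canton's allocation decreased.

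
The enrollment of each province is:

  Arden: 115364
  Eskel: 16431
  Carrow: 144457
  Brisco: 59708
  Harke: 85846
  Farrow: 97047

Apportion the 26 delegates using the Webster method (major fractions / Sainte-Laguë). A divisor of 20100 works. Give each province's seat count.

With modified divisor 20100: modified quotas Arden 5.740, Eskel 0.817, Carrow 7.187, Brisco 2.971, Harke 4.271, Farrow 4.828.
Rounding to the nearest integer: Arden 6, Eskel 1, Carrow 7, Brisco 3, Harke 4, Farrow 5 (total 26).

Arden 6; Eskel 1; Carrow 7; Brisco 3; Harke 4; Farrow 5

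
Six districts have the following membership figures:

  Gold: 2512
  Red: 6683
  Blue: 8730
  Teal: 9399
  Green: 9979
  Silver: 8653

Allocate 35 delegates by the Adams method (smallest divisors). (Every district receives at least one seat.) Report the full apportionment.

Gold 2, Red 5, Blue 7, Teal 7, Green 7, Silver 7

Standard divisor 45956/35 ≈ 1313.029; standard quotas: Gold 1.913, Red 5.090, Blue 6.649, Teal 7.158, Green 7.600, Silver 6.590.
Rounding up gives 2, 6, 7, 8, 8, 7 = 38 seats, so the divisor must be adjusted.
With modified divisor 1430: modified quotas Gold 1.757, Red 4.673, Blue 6.105, Teal 6.573, Green 6.978, Silver 6.051.
Rounding up: Gold 2, Red 5, Blue 7, Teal 7, Green 7, Silver 7 (total 35).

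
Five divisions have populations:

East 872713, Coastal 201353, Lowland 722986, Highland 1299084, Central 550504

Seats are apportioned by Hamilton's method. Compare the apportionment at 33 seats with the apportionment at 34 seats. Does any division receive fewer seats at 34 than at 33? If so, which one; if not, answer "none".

none

At 33 seats: East 8, Coastal 2, Lowland 6, Highland 12, Central 5.
At 34 seats: East 8, Coastal 2, Lowland 7, Highland 12, Central 5.
No division's allocation decreased.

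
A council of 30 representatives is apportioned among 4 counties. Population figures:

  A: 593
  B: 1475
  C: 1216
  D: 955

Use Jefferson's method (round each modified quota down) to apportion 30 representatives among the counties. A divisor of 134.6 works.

With modified divisor 134.6: modified quotas A 4.406, B 10.958, C 9.034, D 7.095.
Rounding down: A 4, B 10, C 9, D 7 (total 30).

A 4, B 10, C 9, D 7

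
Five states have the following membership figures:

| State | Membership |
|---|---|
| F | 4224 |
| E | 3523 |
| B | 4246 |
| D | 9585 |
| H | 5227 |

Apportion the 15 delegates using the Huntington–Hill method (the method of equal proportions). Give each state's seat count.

With divisor 1742: modified quotas F 2.425, E 2.022, B 2.437, D 5.502, H 3.001.
Geometric-mean thresholds: F √(2·3)=2.449, E √(2·3)=2.449, B √(2·3)=2.449, D √(5·6)=5.477, H √(3·4)=3.464.
Each quota rounded against its threshold gives F 2, E 2, B 2, D 6, H 3 (total 15).

F 2; E 2; B 2; D 6; H 3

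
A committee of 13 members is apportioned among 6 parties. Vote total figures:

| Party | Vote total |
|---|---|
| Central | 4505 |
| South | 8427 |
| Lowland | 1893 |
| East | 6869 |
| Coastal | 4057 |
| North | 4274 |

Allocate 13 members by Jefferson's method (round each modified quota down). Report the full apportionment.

Central 2, South 4, Lowland 0, East 3, Coastal 2, North 2

Standard divisor 30025/13 ≈ 2309.615; standard quotas: Central 1.951, South 3.649, Lowland 0.820, East 2.974, Coastal 1.757, North 1.851.
Rounding down gives 1, 3, 0, 2, 1, 1 = 8 seats, so the divisor must be adjusted.
With modified divisor 2000: modified quotas Central 2.252, South 4.213, Lowland 0.947, East 3.434, Coastal 2.029, North 2.137.
Rounding down: Central 2, South 4, Lowland 0, East 3, Coastal 2, North 2 (total 13).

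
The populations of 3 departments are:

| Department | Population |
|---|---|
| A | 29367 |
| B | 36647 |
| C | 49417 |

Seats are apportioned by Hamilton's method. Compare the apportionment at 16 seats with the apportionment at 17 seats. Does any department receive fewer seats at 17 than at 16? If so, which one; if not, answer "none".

At 16 seats: A 4, B 5, C 7.
At 17 seats: A 4, B 6, C 7.
No department's allocation decreased.

none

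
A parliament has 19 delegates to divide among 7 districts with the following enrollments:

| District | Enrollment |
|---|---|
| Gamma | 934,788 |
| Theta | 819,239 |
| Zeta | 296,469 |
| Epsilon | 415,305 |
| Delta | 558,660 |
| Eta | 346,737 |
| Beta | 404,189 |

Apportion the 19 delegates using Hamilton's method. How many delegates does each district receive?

Gamma 5, Theta 4, Zeta 1, Epsilon 2, Delta 3, Eta 2, Beta 2

Standard divisor: 3775387 ÷ 19 ≈ 198704.579.
Standard quotas: Gamma 4.7044, Theta 4.1229, Zeta 1.4920, Epsilon 2.0901, Delta 2.8115, Eta 1.7450, Beta 2.0341.
Lower quotas: Gamma 4, Theta 4, Zeta 1, Epsilon 2, Delta 2, Eta 1, Beta 2 (sum 16, leaving 3 seats).
Remainders in descending order: Delta 0.8115, Eta 0.7450, Gamma 0.7044, Zeta 0.4920, Theta 0.1229, Epsilon 0.0901, Beta 0.0341.
Largest remainders: Delta, Eta, Gamma receive the extra seats.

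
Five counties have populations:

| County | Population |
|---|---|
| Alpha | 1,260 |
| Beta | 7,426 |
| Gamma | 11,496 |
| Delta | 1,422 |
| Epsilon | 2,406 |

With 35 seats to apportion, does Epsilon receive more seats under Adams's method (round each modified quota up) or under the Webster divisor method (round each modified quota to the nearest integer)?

Adams: Alpha 2, Beta 11, Gamma 16, Delta 2, Epsilon 4.
Webster: Alpha 2, Beta 11, Gamma 17, Delta 2, Epsilon 3.
Epsilon gets 4 under Adams and 3 under Webster.

Adams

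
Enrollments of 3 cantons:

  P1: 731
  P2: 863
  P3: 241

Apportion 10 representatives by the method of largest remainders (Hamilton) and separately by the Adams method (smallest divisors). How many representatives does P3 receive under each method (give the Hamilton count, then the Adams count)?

1 and 2

Hamilton: P1 4, P2 5, P3 1.
Adams: P1 4, P2 4, P3 2.
P3 gets 1 under Hamilton and 2 under Adams.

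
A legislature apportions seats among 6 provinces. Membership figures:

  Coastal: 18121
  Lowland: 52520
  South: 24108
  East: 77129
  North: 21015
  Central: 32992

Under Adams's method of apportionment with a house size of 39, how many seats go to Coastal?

Standard divisor 225885/39 ≈ 5791.923; standard quotas: Coastal 3.129, Lowland 9.068, South 4.162, East 13.317, North 3.628, Central 5.696.
Rounding up gives 4, 10, 5, 14, 4, 6 = 43 seats, so the divisor must be adjusted.
With modified divisor 6200: modified quotas Coastal 2.923, Lowland 8.471, South 3.888, East 12.440, North 3.390, Central 5.321.
Rounding up: Coastal 3, Lowland 9, South 4, East 13, North 4, Central 6 (total 39).
Coastal receives 3.

3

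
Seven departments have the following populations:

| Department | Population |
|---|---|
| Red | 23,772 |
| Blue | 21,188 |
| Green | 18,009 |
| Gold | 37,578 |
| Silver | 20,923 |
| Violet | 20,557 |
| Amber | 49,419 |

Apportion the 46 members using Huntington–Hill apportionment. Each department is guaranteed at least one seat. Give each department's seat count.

With divisor 4164: modified quotas Red 5.709, Blue 5.088, Green 4.325, Gold 9.024, Silver 5.025, Violet 4.937, Amber 11.868.
Geometric-mean thresholds: Red √(5·6)=5.477, Blue √(5·6)=5.477, Green √(4·5)=4.472, Gold √(9·10)=9.487, Silver √(5·6)=5.477, Violet √(4·5)=4.472, Amber √(11·12)=11.489.
Each quota rounded against its threshold gives Red 6, Blue 5, Green 4, Gold 9, Silver 5, Violet 5, Amber 12 (total 46).

Red=6, Blue=5, Green=4, Gold=9, Silver=5, Violet=5, Amber=12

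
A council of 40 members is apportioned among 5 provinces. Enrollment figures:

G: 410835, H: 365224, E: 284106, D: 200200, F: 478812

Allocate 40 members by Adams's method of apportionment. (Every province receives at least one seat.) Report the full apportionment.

Standard divisor 1739177/40 ≈ 43479.425; standard quotas: G 9.449, H 8.400, E 6.534, D 4.604, F 11.012.
Rounding up gives 10, 9, 7, 5, 12 = 43 seats, so the divisor must be adjusted.
With modified divisor 46500: modified quotas G 8.835, H 7.854, E 6.110, D 4.305, F 10.297.
Rounding up: G 9, H 8, E 7, D 5, F 11 (total 40).

G 9, H 8, E 7, D 5, F 11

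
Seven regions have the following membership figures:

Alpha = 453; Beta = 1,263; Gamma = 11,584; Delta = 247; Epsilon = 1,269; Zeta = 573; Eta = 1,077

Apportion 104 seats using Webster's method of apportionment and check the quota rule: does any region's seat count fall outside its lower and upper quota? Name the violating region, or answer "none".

Standard quotas: Alpha 2.861, Beta 7.977, Gamma 73.165, Delta 1.560, Epsilon 8.015, Zeta 3.619, Eta 6.802.
Webster allocation: Alpha 3, Beta 8, Gamma 72, Delta 2, Epsilon 8, Zeta 4, Eta 7.
Gamma has quota 73.165 (lower 73, upper 74) but receives 72 — outside the quota interval.

Gamma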